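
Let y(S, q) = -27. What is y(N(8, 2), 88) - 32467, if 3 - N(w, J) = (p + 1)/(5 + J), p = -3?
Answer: -32494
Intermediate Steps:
N(w, J) = 3 + 2/(5 + J) (N(w, J) = 3 - (-3 + 1)/(5 + J) = 3 - (-2)/(5 + J) = 3 + 2/(5 + J))
y(N(8, 2), 88) - 32467 = -27 - 32467 = -32494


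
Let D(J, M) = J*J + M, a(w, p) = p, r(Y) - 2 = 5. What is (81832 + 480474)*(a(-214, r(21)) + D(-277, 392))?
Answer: 43369537168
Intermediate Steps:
r(Y) = 7 (r(Y) = 2 + 5 = 7)
D(J, M) = M + J**2 (D(J, M) = J**2 + M = M + J**2)
(81832 + 480474)*(a(-214, r(21)) + D(-277, 392)) = (81832 + 480474)*(7 + (392 + (-277)**2)) = 562306*(7 + (392 + 76729)) = 562306*(7 + 77121) = 562306*77128 = 43369537168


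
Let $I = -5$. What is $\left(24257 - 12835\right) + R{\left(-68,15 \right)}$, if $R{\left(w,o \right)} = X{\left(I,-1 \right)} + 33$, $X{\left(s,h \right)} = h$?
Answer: $11454$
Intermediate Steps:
$R{\left(w,o \right)} = 32$ ($R{\left(w,o \right)} = -1 + 33 = 32$)
$\left(24257 - 12835\right) + R{\left(-68,15 \right)} = \left(24257 - 12835\right) + 32 = 11422 + 32 = 11454$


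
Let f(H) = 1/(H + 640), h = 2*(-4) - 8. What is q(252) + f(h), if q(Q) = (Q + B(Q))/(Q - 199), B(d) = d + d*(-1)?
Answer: 157301/33072 ≈ 4.7563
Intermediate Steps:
h = -16 (h = -8 - 8 = -16)
B(d) = 0 (B(d) = d - d = 0)
f(H) = 1/(640 + H)
q(Q) = Q/(-199 + Q) (q(Q) = (Q + 0)/(Q - 199) = Q/(-199 + Q))
q(252) + f(h) = 252/(-199 + 252) + 1/(640 - 16) = 252/53 + 1/624 = 157301/33072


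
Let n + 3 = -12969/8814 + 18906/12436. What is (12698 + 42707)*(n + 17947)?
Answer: 4540586149346345/4567121 ≈ 9.9419e+8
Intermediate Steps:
n = -13478238/4567121 (n = -3 + (-12969/8814 + 18906/12436) = -3 + (-12969*1/8814 + 18906*(1/12436)) = -3 + (-4323/2938 + 9453/6218) = -3 + 223125/4567121 = -13478238/4567121 ≈ -2.9511)
(12698 + 42707)*(n + 17947) = (12698 + 42707)*(-13478238/4567121 + 17947) = 55405*(81952642349/4567121) = 4540586149346345/4567121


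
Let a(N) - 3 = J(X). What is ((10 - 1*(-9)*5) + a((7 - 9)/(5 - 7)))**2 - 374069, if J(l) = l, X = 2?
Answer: -370469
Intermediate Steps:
a(N) = 5 (a(N) = 3 + 2 = 5)
((10 - 1*(-9)*5) + a((7 - 9)/(5 - 7)))**2 - 374069 = ((10 - 1*(-9)*5) + 5)**2 - 374069 = ((10 + 9*5) + 5)**2 - 374069 = ((10 + 45) + 5)**2 - 374069 = (55 + 5)**2 - 374069 = 60**2 - 374069 = 3600 - 374069 = -370469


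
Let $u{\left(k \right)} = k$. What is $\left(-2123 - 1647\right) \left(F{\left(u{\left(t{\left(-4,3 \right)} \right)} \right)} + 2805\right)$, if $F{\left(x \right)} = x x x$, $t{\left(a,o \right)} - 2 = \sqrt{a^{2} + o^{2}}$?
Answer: $-11867960$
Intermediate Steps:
$t{\left(a,o \right)} = 2 + \sqrt{a^{2} + o^{2}}$
$F{\left(x \right)} = x^{3}$ ($F{\left(x \right)} = x^{2} x = x^{3}$)
$\left(-2123 - 1647\right) \left(F{\left(u{\left(t{\left(-4,3 \right)} \right)} \right)} + 2805\right) = \left(-2123 - 1647\right) \left(\left(2 + \sqrt{\left(-4\right)^{2} + 3^{2}}\right)^{3} + 2805\right) = - 3770 \left(\left(2 + \sqrt{16 + 9}\right)^{3} + 2805\right) = - 3770 \left(\left(2 + \sqrt{25}\right)^{3} + 2805\right) = - 3770 \left(\left(2 + 5\right)^{3} + 2805\right) = - 3770 \left(7^{3} + 2805\right) = - 3770 \left(343 + 2805\right) = \left(-3770\right) 3148 = -11867960$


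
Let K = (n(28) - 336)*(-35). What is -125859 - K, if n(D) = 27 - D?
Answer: -137654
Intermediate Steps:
K = 11795 (K = ((27 - 1*28) - 336)*(-35) = ((27 - 28) - 336)*(-35) = (-1 - 336)*(-35) = -337*(-35) = 11795)
-125859 - K = -125859 - 1*11795 = -125859 - 11795 = -137654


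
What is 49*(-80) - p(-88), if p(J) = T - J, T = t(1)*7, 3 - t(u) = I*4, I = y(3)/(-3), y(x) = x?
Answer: -4057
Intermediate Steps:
I = -1 (I = 3/(-3) = 3*(-⅓) = -1)
t(u) = 7 (t(u) = 3 - (-1)*4 = 3 - 1*(-4) = 3 + 4 = 7)
T = 49 (T = 7*7 = 49)
p(J) = 49 - J
49*(-80) - p(-88) = 49*(-80) - (49 - 1*(-88)) = -3920 - (49 + 88) = -3920 - 1*137 = -3920 - 137 = -4057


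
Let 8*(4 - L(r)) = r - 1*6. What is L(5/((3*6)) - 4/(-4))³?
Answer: 288804781/2985984 ≈ 96.720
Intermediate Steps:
L(r) = 19/4 - r/8 (L(r) = 4 - (r - 1*6)/8 = 4 - (r - 6)/8 = 4 - (-6 + r)/8 = 4 + (¾ - r/8) = 19/4 - r/8)
L(5/((3*6)) - 4/(-4))³ = (19/4 - (5/((3*6)) - 4/(-4))/8)³ = (19/4 - (5/18 - 4*(-¼))/8)³ = (19/4 - (5*(1/18) + 1)/8)³ = (19/4 - (5/18 + 1)/8)³ = (19/4 - ⅛*23/18)³ = (19/4 - 23/144)³ = (661/144)³ = 288804781/2985984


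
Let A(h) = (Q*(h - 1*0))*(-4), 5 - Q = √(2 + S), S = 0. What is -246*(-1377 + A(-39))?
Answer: 146862 + 38376*√2 ≈ 2.0113e+5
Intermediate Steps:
Q = 5 - √2 (Q = 5 - √(2 + 0) = 5 - √2 ≈ 3.5858)
A(h) = -4*h*(5 - √2) (A(h) = ((5 - √2)*(h - 1*0))*(-4) = ((5 - √2)*(h + 0))*(-4) = ((5 - √2)*h)*(-4) = (h*(5 - √2))*(-4) = -4*h*(5 - √2))
-246*(-1377 + A(-39)) = -246*(-1377 + 4*(-39)*(-5 + √2)) = -246*(-1377 + (780 - 156*√2)) = -246*(-597 - 156*√2) = 146862 + 38376*√2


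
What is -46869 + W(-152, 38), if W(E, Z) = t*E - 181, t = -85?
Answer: -34130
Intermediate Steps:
W(E, Z) = -181 - 85*E (W(E, Z) = -85*E - 181 = -181 - 85*E)
-46869 + W(-152, 38) = -46869 + (-181 - 85*(-152)) = -46869 + (-181 + 12920) = -46869 + 12739 = -34130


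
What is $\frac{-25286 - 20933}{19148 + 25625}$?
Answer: $- \frac{46219}{44773} \approx -1.0323$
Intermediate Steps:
$\frac{-25286 - 20933}{19148 + 25625} = - \frac{46219}{44773}$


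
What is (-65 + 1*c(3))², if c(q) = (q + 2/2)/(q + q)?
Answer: 37249/9 ≈ 4138.8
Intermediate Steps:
c(q) = (1 + q)/(2*q) (c(q) = (q + 2*(½))/((2*q)) = (q + 1)*(1/(2*q)) = (1 + q)*(1/(2*q)) = (1 + q)/(2*q))
(-65 + 1*c(3))² = (-65 + 1*((½)*(1 + 3)/3))² = (-65 + 1*((½)*(⅓)*4))² = (-65 + 1*(⅔))² = (-65 + ⅔)² = (-193/3)² = 37249/9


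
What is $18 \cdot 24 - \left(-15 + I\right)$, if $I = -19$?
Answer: $466$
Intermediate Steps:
$18 \cdot 24 - \left(-15 + I\right) = 18 \cdot 24 + \left(3 \cdot 5 - -19\right) = 432 + \left(15 + 19\right) = 432 + 34 = 466$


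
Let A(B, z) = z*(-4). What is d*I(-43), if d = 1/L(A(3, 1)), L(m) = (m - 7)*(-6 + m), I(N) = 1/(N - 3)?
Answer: -1/5060 ≈ -0.00019763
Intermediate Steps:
A(B, z) = -4*z
I(N) = 1/(-3 + N)
L(m) = (-7 + m)*(-6 + m)
d = 1/110 (d = 1/(42 + (-4*1)² - (-52)) = 1/(42 + (-4)² - 13*(-4)) = 1/(42 + 16 + 52) = 1/110 ≈ 0.0090909)
d*I(-43) = 1/(110*(-3 - 43)) = (1/110)/(-46) = (1/110)*(-1/46) = -1/5060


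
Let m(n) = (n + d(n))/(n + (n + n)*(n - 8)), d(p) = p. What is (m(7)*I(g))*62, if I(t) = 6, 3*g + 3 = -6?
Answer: -744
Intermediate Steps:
g = -3 (g = -1 + (1/3)*(-6) = -1 - 2 = -3)
m(n) = 2*n/(n + 2*n*(-8 + n)) (m(n) = (n + n)/(n + (n + n)*(n - 8)) = (2*n)/(n + (2*n)*(-8 + n)) = (2*n)/(n + 2*n*(-8 + n)) = 2*n/(n + 2*n*(-8 + n)))
(m(7)*I(g))*62 = ((2/(-15 + 2*7))*6)*62 = ((2/(-15 + 14))*6)*62 = ((2/(-1))*6)*62 = ((2*(-1))*6)*62 = -2*6*62 = -12*62 = -744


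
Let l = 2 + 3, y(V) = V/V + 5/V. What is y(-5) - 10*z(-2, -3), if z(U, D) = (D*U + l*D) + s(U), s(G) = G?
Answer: 110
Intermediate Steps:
y(V) = 1 + 5/V
l = 5
z(U, D) = U + 5*D + D*U (z(U, D) = (D*U + 5*D) + U = (5*D + D*U) + U = U + 5*D + D*U)
y(-5) - 10*z(-2, -3) = (5 - 5)/(-5) - 10*(-2 + 5*(-3) - 3*(-2)) = -1/5*0 - 10*(-2 - 15 + 6) = 0 - 10*(-11) = 0 + 110 = 110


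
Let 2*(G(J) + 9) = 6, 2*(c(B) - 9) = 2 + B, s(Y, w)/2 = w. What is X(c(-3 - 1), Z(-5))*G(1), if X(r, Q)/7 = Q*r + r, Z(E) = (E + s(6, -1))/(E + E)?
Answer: -2856/5 ≈ -571.20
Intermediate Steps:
s(Y, w) = 2*w
c(B) = 10 + B/2 (c(B) = 9 + (2 + B)/2 = 9 + (1 + B/2) = 10 + B/2)
Z(E) = (-2 + E)/(2*E) (Z(E) = (E + 2*(-1))/(E + E) = (E - 2)/((2*E)) = (-2 + E)*(1/(2*E)) = (-2 + E)/(2*E))
X(r, Q) = 7*r + 7*Q*r (X(r, Q) = 7*(Q*r + r) = 7*(r + Q*r) = 7*r + 7*Q*r)
G(J) = -6 (G(J) = -9 + (½)*6 = -9 + 3 = -6)
X(c(-3 - 1), Z(-5))*G(1) = (7*(10 + (-3 - 1)/2)*(1 + (½)*(-2 - 5)/(-5)))*(-6) = (7*(10 + (½)*(-4))*(1 + (½)*(-⅕)*(-7)))*(-6) = (7*(10 - 2)*(1 + 7/10))*(-6) = (7*8*(17/10))*(-6) = (476/5)*(-6) = -2856/5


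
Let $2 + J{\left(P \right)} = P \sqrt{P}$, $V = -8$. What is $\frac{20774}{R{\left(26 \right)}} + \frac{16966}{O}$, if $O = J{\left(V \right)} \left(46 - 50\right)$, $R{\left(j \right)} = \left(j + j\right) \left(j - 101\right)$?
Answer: $\frac{47787}{4300} - \frac{16966 i \sqrt{2}}{129} \approx 11.113 - 186.0 i$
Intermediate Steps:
$J{\left(P \right)} = -2 + P^{\frac{3}{2}}$ ($J{\left(P \right)} = -2 + P \sqrt{P} = -2 + P^{\frac{3}{2}}$)
$R{\left(j \right)} = 2 j \left(-101 + j\right)$
$O = 8 + 64 i \sqrt{2}$ ($O = \left(-2 + \left(-8\right)^{\frac{3}{2}}\right) \left(46 - 50\right) = \left(-2 - 16 i \sqrt{2}\right) \left(-4\right) = 8 + 64 i \sqrt{2} \approx 8.0 + 90.51 i$)
$\frac{20774}{R{\left(26 \right)}} + \frac{16966}{O} = \frac{20774}{2 \cdot 26 \left(-101 + 26\right)} + \frac{16966}{8 + 64 i \sqrt{2}} = \frac{20774}{2 \cdot 26 \left(-75\right)} + \frac{16966}{8 + 64 i \sqrt{2}} = \frac{20774}{-3900} + \frac{16966}{8 + 64 i \sqrt{2}} = 20774 \left(- \frac{1}{3900}\right) + \frac{16966}{8 + 64 i \sqrt{2}} = - \frac{799}{150} + \frac{16966}{8 + 64 i \sqrt{2}}$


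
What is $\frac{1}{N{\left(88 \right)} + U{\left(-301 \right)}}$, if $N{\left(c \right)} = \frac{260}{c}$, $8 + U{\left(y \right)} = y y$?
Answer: $\frac{22}{1993111} \approx 1.1038 \cdot 10^{-5}$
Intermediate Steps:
$U{\left(y \right)} = -8 + y^{2}$ ($U{\left(y \right)} = -8 + y y = -8 + y^{2}$)
$\frac{1}{N{\left(88 \right)} + U{\left(-301 \right)}} = \frac{1}{\frac{260}{88} - \left(8 - \left(-301\right)^{2}\right)} = \frac{1}{260 \cdot \frac{1}{88} + \left(-8 + 90601\right)} = \frac{1}{\frac{65}{22} + 90593} = \frac{1}{\frac{1993111}{22}} = \frac{22}{1993111}$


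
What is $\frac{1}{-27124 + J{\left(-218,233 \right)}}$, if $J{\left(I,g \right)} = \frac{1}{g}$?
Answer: $- \frac{233}{6319891} \approx -3.6868 \cdot 10^{-5}$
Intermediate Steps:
$\frac{1}{-27124 + J{\left(-218,233 \right)}} = \frac{1}{-27124 + \frac{1}{233}} = \frac{1}{- \frac{6319891}{233}} = - \frac{233}{6319891}$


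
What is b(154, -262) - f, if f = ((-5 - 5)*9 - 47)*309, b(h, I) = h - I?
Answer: 42749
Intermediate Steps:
f = -42333 (f = (-10*9 - 47)*309 = (-90 - 47)*309 = -137*309 = -42333)
b(154, -262) - f = (154 - 1*(-262)) - 1*(-42333) = (154 + 262) + 42333 = 416 + 42333 = 42749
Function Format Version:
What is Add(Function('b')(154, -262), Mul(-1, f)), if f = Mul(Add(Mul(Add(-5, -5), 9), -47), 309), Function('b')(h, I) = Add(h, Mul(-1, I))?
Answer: 42749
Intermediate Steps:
f = -42333 (f = Mul(Add(Mul(-10, 9), -47), 309) = Mul(Add(-90, -47), 309) = Mul(-137, 309) = -42333)
Add(Function('b')(154, -262), Mul(-1, f)) = Add(Add(154, Mul(-1, -262)), Mul(-1, -42333)) = Add(Add(154, 262), 42333) = Add(416, 42333) = 42749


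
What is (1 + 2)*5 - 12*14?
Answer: -153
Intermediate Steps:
(1 + 2)*5 - 12*14 = 3*5 - 168 = 15 - 168 = -153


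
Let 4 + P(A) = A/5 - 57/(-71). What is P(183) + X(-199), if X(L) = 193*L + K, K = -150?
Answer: -13675877/355 ≈ -38524.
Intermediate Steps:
X(L) = -150 + 193*L (X(L) = 193*L - 150 = -150 + 193*L)
P(A) = -227/71 + A/5 (P(A) = -4 + (A/5 - 57/(-71)) = -4 + (A*(⅕) - 57*(-1/71)) = -4 + (A/5 + 57/71) = -4 + (57/71 + A/5) = -227/71 + A/5)
P(183) + X(-199) = (-227/71 + (⅕)*183) + (-150 + 193*(-199)) = (-227/71 + 183/5) + (-150 - 38407) = 11858/355 - 38557 = -13675877/355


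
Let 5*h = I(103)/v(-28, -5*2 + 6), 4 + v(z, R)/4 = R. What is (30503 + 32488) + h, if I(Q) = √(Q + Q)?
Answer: 62991 - √206/160 ≈ 62991.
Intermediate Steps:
v(z, R) = -16 + 4*R
I(Q) = √2*√Q (I(Q) = √(2*Q) = √2*√Q)
h = -√206/160 (h = ((√2*√103)/(-16 + 4*(-5*2 + 6)))/5 = (√206/(-16 + 4*(-10 + 6)))/5 = (√206/(-16 + 4*(-4)))/5 = (√206/(-16 - 16))/5 = (√206/(-32))/5 = (√206*(-1/32))/5 = (-√206/32)/5 = -√206/160 ≈ -0.089704)
(30503 + 32488) + h = (30503 + 32488) - √206/160 = 62991 - √206/160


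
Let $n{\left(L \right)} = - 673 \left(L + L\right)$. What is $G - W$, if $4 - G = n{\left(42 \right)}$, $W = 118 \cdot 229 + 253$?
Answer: $29261$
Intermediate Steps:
$W = 27275$ ($W = 27022 + 253 = 27275$)
$n{\left(L \right)} = - 1346 L$ ($n{\left(L \right)} = - 673 \cdot 2 L = - 1346 L$)
$G = 56536$ ($G = 4 - \left(-1346\right) 42 = 4 - -56532 = 4 + 56532 = 56536$)
$G - W = 56536 - 27275 = 29261$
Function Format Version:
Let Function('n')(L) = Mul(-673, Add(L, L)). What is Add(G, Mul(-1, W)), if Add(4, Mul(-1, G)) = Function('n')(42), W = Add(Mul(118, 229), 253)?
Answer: 29261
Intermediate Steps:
W = 27275 (W = Add(27022, 253) = 27275)
Function('n')(L) = Mul(-1346, L) (Function('n')(L) = Mul(-673, Mul(2, L)) = Mul(-1346, L))
G = 56536 (G = Add(4, Mul(-1, Mul(-1346, 42))) = Add(4, Mul(-1, -56532)) = Add(4, 56532) = 56536)
Add(G, Mul(-1, W)) = Add(56536, Mul(-1, 27275)) = Add(56536, -27275) = 29261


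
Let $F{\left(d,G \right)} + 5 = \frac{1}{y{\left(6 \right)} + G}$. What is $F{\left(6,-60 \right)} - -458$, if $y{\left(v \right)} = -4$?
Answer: $\frac{28991}{64} \approx 452.98$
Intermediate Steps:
$F{\left(d,G \right)} = -5 + \frac{1}{-4 + G}$
$F{\left(6,-60 \right)} - -458 = \frac{21 - -300}{-4 - 60} - -458 = \frac{21 + 300}{-64} + \left(-311 + 769\right) = \left(- \frac{1}{64}\right) 321 + 458 = - \frac{321}{64} + 458 = \frac{28991}{64}$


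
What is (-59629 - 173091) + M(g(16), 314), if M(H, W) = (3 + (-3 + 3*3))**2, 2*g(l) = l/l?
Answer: -232639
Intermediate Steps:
g(l) = 1/2 (g(l) = (l/l)/2 = (1/2)*1 = 1/2)
M(H, W) = 81 (M(H, W) = (3 + (-3 + 9))**2 = (3 + 6)**2 = 9**2 = 81)
(-59629 - 173091) + M(g(16), 314) = (-59629 - 173091) + 81 = -232720 + 81 = -232639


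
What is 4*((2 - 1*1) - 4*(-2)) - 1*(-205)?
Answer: 241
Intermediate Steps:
4*((2 - 1*1) - 4*(-2)) - 1*(-205) = 4*((2 - 1) + 8) + 205 = 4*(1 + 8) + 205 = 4*9 + 205 = 36 + 205 = 241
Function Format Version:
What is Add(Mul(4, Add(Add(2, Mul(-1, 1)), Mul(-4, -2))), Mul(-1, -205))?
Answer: 241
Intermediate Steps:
Add(Mul(4, Add(Add(2, Mul(-1, 1)), Mul(-4, -2))), Mul(-1, -205)) = Add(Mul(4, Add(Add(2, -1), 8)), 205) = Add(Mul(4, Add(1, 8)), 205) = Add(Mul(4, 9), 205) = Add(36, 205) = 241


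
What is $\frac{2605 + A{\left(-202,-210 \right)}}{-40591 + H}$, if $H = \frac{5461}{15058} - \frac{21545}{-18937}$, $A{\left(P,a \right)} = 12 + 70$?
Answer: $- \frac{766207040702}{11574231627919} \approx -0.066199$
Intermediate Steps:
$A{\left(P,a \right)} = 82$
$H = \frac{427839567}{285153346}$ ($H = 5461 \cdot \frac{1}{15058} - - \frac{21545}{18937} = \frac{5461}{15058} + \frac{21545}{18937} = \frac{427839567}{285153346} \approx 1.5004$)
$\frac{2605 + A{\left(-202,-210 \right)}}{-40591 + H} = \frac{2605 + 82}{-40591 + \frac{427839567}{285153346}} = \frac{2687}{- \frac{11574231627919}{285153346}} = 2687 \left(- \frac{285153346}{11574231627919}\right) = - \frac{766207040702}{11574231627919}$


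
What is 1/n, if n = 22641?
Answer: 1/22641 ≈ 4.4168e-5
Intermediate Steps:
1/n = 1/22641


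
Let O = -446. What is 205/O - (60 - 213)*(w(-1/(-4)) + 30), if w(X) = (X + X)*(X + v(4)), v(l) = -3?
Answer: 7812431/1784 ≈ 4379.2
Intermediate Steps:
w(X) = 2*X*(-3 + X) (w(X) = (X + X)*(X - 3) = (2*X)*(-3 + X) = 2*X*(-3 + X))
205/O - (60 - 213)*(w(-1/(-4)) + 30) = 205/(-446) - (60 - 213)*(2*(-1/(-4))*(-3 - 1/(-4)) + 30) = 205*(-1/446) - (-153)*(2*(-1*(-¼))*(-3 - 1*(-¼)) + 30) = -205/446 - (-153)*(2*(¼)*(-3 + ¼) + 30) = -205/446 - (-153)*(2*(¼)*(-11/4) + 30) = -205/446 - (-153)*(-11/8 + 30) = -205/446 - (-153)*229/8 = -205/446 - 1*(-35037/8) = -205/446 + 35037/8 = 7812431/1784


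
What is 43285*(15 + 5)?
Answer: 865700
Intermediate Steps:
43285*(15 + 5) = 43285*20 = 865700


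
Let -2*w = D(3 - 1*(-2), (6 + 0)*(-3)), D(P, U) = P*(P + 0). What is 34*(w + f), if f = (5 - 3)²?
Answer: -289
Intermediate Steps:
f = 4 (f = 2² = 4)
D(P, U) = P² (D(P, U) = P*P = P²)
w = -25/2 (w = -(3 - 1*(-2))²/2 = -(3 + 2)²/2 = -½*5² = -½*25 = -25/2 ≈ -12.500)
34*(w + f) = 34*(-25/2 + 4) = 34*(-17/2) = -289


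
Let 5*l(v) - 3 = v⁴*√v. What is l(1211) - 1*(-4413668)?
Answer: 22068343/5 + 2150683843441*√1211/5 ≈ 1.4969e+13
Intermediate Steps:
l(v) = ⅗ + v^(9/2)/5 (l(v) = ⅗ + (v⁴*√v)/5 = ⅗ + v^(9/2)/5)
l(1211) - 1*(-4413668) = (⅗ + 1211^(9/2)/5) - 1*(-4413668) = (⅗ + (2150683843441*√1211)/5) + 4413668 = (⅗ + 2150683843441*√1211/5) + 4413668 = 22068343/5 + 2150683843441*√1211/5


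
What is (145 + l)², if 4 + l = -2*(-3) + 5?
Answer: 23104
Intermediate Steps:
l = 7 (l = -4 + (-2*(-3) + 5) = -4 + (6 + 5) = -4 + 11 = 7)
(145 + l)² = (145 + 7)² = 152² = 23104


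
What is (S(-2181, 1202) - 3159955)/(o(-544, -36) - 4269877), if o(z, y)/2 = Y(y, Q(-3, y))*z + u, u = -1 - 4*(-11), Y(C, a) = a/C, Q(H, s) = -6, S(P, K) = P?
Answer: 9486408/12809917 ≈ 0.74055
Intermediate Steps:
u = 43 (u = -1 + 44 = 43)
o(z, y) = 86 - 12*z/y (o(z, y) = 2*((-6/y)*z + 43) = 2*(-6*z/y + 43) = 2*(43 - 6*z/y) = 86 - 12*z/y)
(S(-2181, 1202) - 3159955)/(o(-544, -36) - 4269877) = (-2181 - 3159955)/((86 - 12*(-544)/(-36)) - 4269877) = -3162136/((86 - 12*(-544)*(-1/36)) - 4269877) = -3162136/((86 - 544/3) - 4269877) = -3162136/(-286/3 - 4269877) = -3162136/(-12809917/3) = -3162136*(-3/12809917) = 9486408/12809917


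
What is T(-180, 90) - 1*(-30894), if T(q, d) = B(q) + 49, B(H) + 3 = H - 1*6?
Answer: 30754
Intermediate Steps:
B(H) = -9 + H (B(H) = -3 + (H - 1*6) = -3 + (H - 6) = -3 + (-6 + H) = -9 + H)
T(q, d) = 40 + q (T(q, d) = (-9 + q) + 49 = 40 + q)
T(-180, 90) - 1*(-30894) = (40 - 180) - 1*(-30894) = -140 + 30894 = 30754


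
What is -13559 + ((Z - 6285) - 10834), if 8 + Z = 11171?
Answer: -19515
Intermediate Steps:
Z = 11163 (Z = -8 + 11171 = 11163)
-13559 + ((Z - 6285) - 10834) = -13559 + ((11163 - 6285) - 10834) = -13559 + (4878 - 10834) = -13559 - 5956 = -19515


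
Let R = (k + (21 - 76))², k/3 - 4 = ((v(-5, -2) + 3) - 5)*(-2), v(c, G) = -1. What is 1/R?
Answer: 1/625 ≈ 0.0016000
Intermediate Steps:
k = 30 (k = 12 + 3*(((-1 + 3) - 5)*(-2)) = 12 + 3*((2 - 5)*(-2)) = 12 + 3*(-3*(-2)) = 12 + 3*6 = 12 + 18 = 30)
R = 625 (R = (30 + (21 - 76))² = (30 - 55)² = (-25)² = 625)
1/R = 1/625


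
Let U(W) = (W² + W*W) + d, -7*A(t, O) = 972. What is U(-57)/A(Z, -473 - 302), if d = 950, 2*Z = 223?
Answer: -13034/243 ≈ -53.638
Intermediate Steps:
Z = 223/2 (Z = (½)*223 = 223/2 ≈ 111.50)
A(t, O) = -972/7 (A(t, O) = -⅐*972 = -972/7)
U(W) = 950 + 2*W² (U(W) = (W² + W*W) + 950 = (W² + W²) + 950 = 2*W² + 950 = 950 + 2*W²)
U(-57)/A(Z, -473 - 302) = (950 + 2*(-57)²)/(-972/7) = (950 + 2*3249)*(-7/972) = (950 + 6498)*(-7/972) = 7448*(-7/972) = -13034/243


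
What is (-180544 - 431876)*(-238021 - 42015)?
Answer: 171499647120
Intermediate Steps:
(-180544 - 431876)*(-238021 - 42015) = -612420*(-280036) = 171499647120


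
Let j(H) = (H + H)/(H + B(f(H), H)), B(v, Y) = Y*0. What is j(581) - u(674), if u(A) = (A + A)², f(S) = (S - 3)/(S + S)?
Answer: -1817102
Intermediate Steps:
f(S) = (-3 + S)/(2*S) (f(S) = (-3 + S)/((2*S)) = (-3 + S)*(1/(2*S)) = (-3 + S)/(2*S))
u(A) = 4*A² (u(A) = (2*A)² = 4*A²)
B(v, Y) = 0
j(H) = 2 (j(H) = (H + H)/(H + 0) = (2*H)/H = 2)
j(581) - u(674) = 2 - 4*674² = 2 - 4*454276 = 2 - 1*1817104 = 2 - 1817104 = -1817102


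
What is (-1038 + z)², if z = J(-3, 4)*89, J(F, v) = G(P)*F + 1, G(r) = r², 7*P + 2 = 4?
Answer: 2262809761/2401 ≈ 9.4245e+5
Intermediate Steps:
P = 2/7 (P = -2/7 + (⅐)*4 = -2/7 + 4/7 = 2/7 ≈ 0.28571)
J(F, v) = 1 + 4*F/49 (J(F, v) = (2/7)²*F + 1 = 4*F/49 + 1 = 1 + 4*F/49)
z = 3293/49 (z = (1 + (4/49)*(-3))*89 = (1 - 12/49)*89 = (37/49)*89 = 3293/49 ≈ 67.204)
(-1038 + z)² = (-1038 + 3293/49)² = (-47569/49)² = 2262809761/2401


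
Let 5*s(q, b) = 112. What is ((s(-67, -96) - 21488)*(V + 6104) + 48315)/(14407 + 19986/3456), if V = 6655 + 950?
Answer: -847363954752/41508815 ≈ -20414.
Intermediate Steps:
s(q, b) = 112/5 (s(q, b) = (⅕)*112 = 112/5)
V = 7605
((s(-67, -96) - 21488)*(V + 6104) + 48315)/(14407 + 19986/3456) = ((112/5 - 21488)*(7605 + 6104) + 48315)/(14407 + 19986/3456) = (-107328/5*13709 + 48315)/(14407 + 19986*(1/3456)) = (-1471359552/5 + 48315)/(14407 + 3331/576) = -1471117977/(5*8301763/576) = -1471117977/5*576/8301763 = -847363954752/41508815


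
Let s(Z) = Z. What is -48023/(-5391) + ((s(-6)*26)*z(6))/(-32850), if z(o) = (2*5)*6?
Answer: 18089059/1967715 ≈ 9.1929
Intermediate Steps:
z(o) = 60 (z(o) = 10*6 = 60)
-48023/(-5391) + ((s(-6)*26)*z(6))/(-32850) = -48023/(-5391) + (-6*26*60)/(-32850) = -48023*(-1/5391) - 156*60*(-1/32850) = 48023/5391 - 9360*(-1/32850) = 48023/5391 + 104/365 = 18089059/1967715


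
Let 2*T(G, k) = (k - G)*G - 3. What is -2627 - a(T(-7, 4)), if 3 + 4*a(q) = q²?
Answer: -12105/4 ≈ -3026.3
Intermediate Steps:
T(G, k) = -3/2 + G*(k - G)/2 (T(G, k) = ((k - G)*G - 3)/2 = (G*(k - G) - 3)/2 = (-3 + G*(k - G))/2 = -3/2 + G*(k - G)/2)
a(q) = -¾ + q²/4
-2627 - a(T(-7, 4)) = -2627 - (-¾ + (-3/2 - ½*(-7)² + (½)*(-7)*4)²/4) = -2627 - (-¾ + (-3/2 - ½*49 - 14)²/4) = -2627 - (-¾ + (-3/2 - 49/2 - 14)²/4) = -2627 - (-¾ + (¼)*(-40)²) = -2627 - (-¾ + (¼)*1600) = -2627 - (-¾ + 400) = -2627 - 1*1597/4 = -2627 - 1597/4 = -12105/4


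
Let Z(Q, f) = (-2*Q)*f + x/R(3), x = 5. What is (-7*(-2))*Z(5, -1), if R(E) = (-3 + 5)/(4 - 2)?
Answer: 210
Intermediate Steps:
R(E) = 1 (R(E) = 2/2 = 2*(½) = 1)
Z(Q, f) = 5 - 2*Q*f (Z(Q, f) = (-2*Q)*f + 5/1 = -2*Q*f + 5*1 = -2*Q*f + 5 = 5 - 2*Q*f)
(-7*(-2))*Z(5, -1) = (-7*(-2))*(5 - 2*5*(-1)) = 14*(5 + 10) = 14*15 = 210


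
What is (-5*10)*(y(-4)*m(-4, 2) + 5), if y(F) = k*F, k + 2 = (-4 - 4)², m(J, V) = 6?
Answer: 74150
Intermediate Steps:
k = 62 (k = -2 + (-4 - 4)² = -2 + (-8)² = -2 + 64 = 62)
y(F) = 62*F
(-5*10)*(y(-4)*m(-4, 2) + 5) = (-5*10)*((62*(-4))*6 + 5) = -50*(-248*6 + 5) = -50*(-1488 + 5) = -50*(-1483) = 74150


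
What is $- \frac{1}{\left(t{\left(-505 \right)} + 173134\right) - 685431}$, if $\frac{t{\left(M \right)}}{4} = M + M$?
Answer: $\frac{1}{516337} \approx 1.9367 \cdot 10^{-6}$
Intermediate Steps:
$t{\left(M \right)} = 8 M$ ($t{\left(M \right)} = 4 \left(M + M\right) = 4 \cdot 2 M = 8 M$)
$- \frac{1}{\left(t{\left(-505 \right)} + 173134\right) - 685431} = - \frac{1}{\left(8 \left(-505\right) + 173134\right) - 685431} = - \frac{1}{\left(-4040 + 173134\right) - 685431} = - \frac{1}{169094 - 685431} = - \frac{1}{-516337} = \left(-1\right) \left(- \frac{1}{516337}\right) = \frac{1}{516337}$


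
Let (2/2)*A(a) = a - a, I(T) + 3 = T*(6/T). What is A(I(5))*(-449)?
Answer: 0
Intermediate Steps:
I(T) = 3 (I(T) = -3 + T*(6/T) = -3 + 6 = 3)
A(a) = 0 (A(a) = a - a = 0)
A(I(5))*(-449) = 0*(-449) = 0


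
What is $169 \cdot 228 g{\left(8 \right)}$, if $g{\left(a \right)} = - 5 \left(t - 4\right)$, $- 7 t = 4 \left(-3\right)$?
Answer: $\frac{3082560}{7} \approx 4.4037 \cdot 10^{5}$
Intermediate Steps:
$t = \frac{12}{7}$ ($t = - \frac{4 \left(-3\right)}{7} = \left(- \frac{1}{7}\right) \left(-12\right) = \frac{12}{7} \approx 1.7143$)
$g{\left(a \right)} = \frac{80}{7}$ ($g{\left(a \right)} = - 5 \left(\frac{12}{7} - 4\right) = \left(-5\right) \left(- \frac{16}{7}\right) = \frac{80}{7}$)
$169 \cdot 228 g{\left(8 \right)} = 169 \cdot 228 \cdot \frac{80}{7} = 169 \cdot \frac{18240}{7} = \frac{3082560}{7}$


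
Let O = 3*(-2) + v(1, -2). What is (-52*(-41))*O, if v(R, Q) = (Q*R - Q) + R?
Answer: -10660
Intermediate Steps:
v(R, Q) = R - Q + Q*R (v(R, Q) = (-Q + Q*R) + R = R - Q + Q*R)
O = -5 (O = 3*(-2) + (1 - 1*(-2) - 2*1) = -6 + (1 + 2 - 2) = -6 + 1 = -5)
(-52*(-41))*O = -52*(-41)*(-5) = 2132*(-5) = -10660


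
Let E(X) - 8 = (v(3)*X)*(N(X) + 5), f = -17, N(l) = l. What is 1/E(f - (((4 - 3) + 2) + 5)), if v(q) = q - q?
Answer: ⅛ ≈ 0.12500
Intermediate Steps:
v(q) = 0
E(X) = 8 (E(X) = 8 + (0*X)*(X + 5) = 8 + 0*(5 + X) = 8 + 0 = 8)
1/E(f - (((4 - 3) + 2) + 5)) = 1/8 = ⅛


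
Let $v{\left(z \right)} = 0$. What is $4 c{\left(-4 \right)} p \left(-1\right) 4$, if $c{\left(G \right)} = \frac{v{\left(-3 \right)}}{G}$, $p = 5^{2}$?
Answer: $0$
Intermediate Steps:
$p = 25$
$c{\left(G \right)} = 0$ ($c{\left(G \right)} = \frac{0}{G} = 0$)
$4 c{\left(-4 \right)} p \left(-1\right) 4 = 4 \cdot 0 \cdot 25 \left(-1\right) 4 = 0 \left(\left(-25\right) 4\right) = 0 \left(-100\right) = 0$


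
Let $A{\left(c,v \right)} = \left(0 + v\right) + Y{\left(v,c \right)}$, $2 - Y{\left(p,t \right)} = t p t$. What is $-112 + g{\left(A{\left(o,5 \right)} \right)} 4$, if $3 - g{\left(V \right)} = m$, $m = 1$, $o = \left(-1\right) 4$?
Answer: $-104$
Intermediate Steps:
$o = -4$
$Y{\left(p,t \right)} = 2 - p t^{2}$ ($Y{\left(p,t \right)} = 2 - t p t = 2 - p t t = 2 - p t^{2}$)
$A{\left(c,v \right)} = 2 + v - v c^{2}$ ($A{\left(c,v \right)} = \left(0 + v\right) - \left(-2 + v c^{2}\right) = v - \left(-2 + v c^{2}\right) = 2 + v - v c^{2}$)
$g{\left(V \right)} = 2$ ($g{\left(V \right)} = 3 - 1 = 2$)
$-112 + g{\left(A{\left(o,5 \right)} \right)} 4 = -112 + 2 \cdot 4 = -112 + 8 = -104$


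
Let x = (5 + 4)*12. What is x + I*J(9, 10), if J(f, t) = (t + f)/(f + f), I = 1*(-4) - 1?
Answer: 1849/18 ≈ 102.72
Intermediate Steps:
I = -5 (I = -4 - 1 = -5)
J(f, t) = (f + t)/(2*f) (J(f, t) = (f + t)/((2*f)) = (f + t)*(1/(2*f)) = (f + t)/(2*f))
x = 108 (x = 9*12 = 108)
x + I*J(9, 10) = 108 - 5*(9 + 10)/(2*9) = 108 - 5*19/(2*9) = 108 - 5*19/18 = 108 - 95/18 = 1849/18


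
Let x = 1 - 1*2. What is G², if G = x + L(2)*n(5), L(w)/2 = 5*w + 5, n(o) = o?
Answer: 22201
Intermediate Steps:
x = -1 (x = 1 - 2 = -1)
L(w) = 10 + 10*w (L(w) = 2*(5*w + 5) = 2*(5 + 5*w) = 10 + 10*w)
G = 149 (G = -1 + (10 + 10*2)*5 = -1 + (10 + 20)*5 = -1 + 30*5 = -1 + 150 = 149)
G² = 149² = 22201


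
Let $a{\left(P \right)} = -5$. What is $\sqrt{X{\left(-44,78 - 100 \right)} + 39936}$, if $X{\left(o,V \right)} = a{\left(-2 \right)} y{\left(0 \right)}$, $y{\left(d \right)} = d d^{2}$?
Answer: $32 \sqrt{39} \approx 199.84$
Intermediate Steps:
$y{\left(d \right)} = d^{3}$
$X{\left(o,V \right)} = 0$ ($X{\left(o,V \right)} = - 5 \cdot 0^{3} = \left(-5\right) 0 = 0$)
$\sqrt{X{\left(-44,78 - 100 \right)} + 39936} = \sqrt{0 + 39936} = \sqrt{39936} = 32 \sqrt{39}$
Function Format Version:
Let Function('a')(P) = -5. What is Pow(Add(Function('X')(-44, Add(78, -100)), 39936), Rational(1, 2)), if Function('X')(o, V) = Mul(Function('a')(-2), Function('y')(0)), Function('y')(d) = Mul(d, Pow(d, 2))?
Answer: Mul(32, Pow(39, Rational(1, 2))) ≈ 199.84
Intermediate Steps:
Function('y')(d) = Pow(d, 3)
Function('X')(o, V) = 0 (Function('X')(o, V) = Mul(-5, Pow(0, 3)) = Mul(-5, 0) = 0)
Pow(Add(Function('X')(-44, Add(78, -100)), 39936), Rational(1, 2)) = Pow(Add(0, 39936), Rational(1, 2)) = Pow(39936, Rational(1, 2)) = Mul(32, Pow(39, Rational(1, 2)))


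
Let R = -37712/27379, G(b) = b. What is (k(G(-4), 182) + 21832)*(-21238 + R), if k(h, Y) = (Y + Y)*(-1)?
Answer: -12483919237752/27379 ≈ -4.5597e+8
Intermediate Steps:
R = -37712/27379 (R = -37712*1/27379 = -37712/27379 ≈ -1.3774)
k(h, Y) = -2*Y (k(h, Y) = (2*Y)*(-1) = -2*Y)
(k(G(-4), 182) + 21832)*(-21238 + R) = (-2*182 + 21832)*(-21238 - 37712/27379) = (-364 + 21832)*(-581512914/27379) = 21468*(-581512914/27379) = -12483919237752/27379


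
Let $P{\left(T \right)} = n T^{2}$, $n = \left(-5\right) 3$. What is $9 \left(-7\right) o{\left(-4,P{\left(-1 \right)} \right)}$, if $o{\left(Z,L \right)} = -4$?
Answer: $252$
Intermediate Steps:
$n = -15$
$P{\left(T \right)} = - 15 T^{2}$
$9 \left(-7\right) o{\left(-4,P{\left(-1 \right)} \right)} = 9 \left(-7\right) \left(-4\right) = \left(-63\right) \left(-4\right) = 252$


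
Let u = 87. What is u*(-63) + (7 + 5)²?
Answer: -5337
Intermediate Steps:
u*(-63) + (7 + 5)² = 87*(-63) + (7 + 5)² = -5481 + 12² = -5481 + 144 = -5337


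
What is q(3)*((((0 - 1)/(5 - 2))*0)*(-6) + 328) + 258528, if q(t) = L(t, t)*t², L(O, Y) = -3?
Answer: 249672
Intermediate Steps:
q(t) = -3*t²
q(3)*((((0 - 1)/(5 - 2))*0)*(-6) + 328) + 258528 = (-3*3²)*((((0 - 1)/(5 - 2))*0)*(-6) + 328) + 258528 = (-3*9)*((-1/3*0)*(-6) + 328) + 258528 = -27*((-1*⅓*0)*(-6) + 328) + 258528 = -27*(-⅓*0*(-6) + 328) + 258528 = -27*(0*(-6) + 328) + 258528 = -27*(0 + 328) + 258528 = -27*328 + 258528 = -8856 + 258528 = 249672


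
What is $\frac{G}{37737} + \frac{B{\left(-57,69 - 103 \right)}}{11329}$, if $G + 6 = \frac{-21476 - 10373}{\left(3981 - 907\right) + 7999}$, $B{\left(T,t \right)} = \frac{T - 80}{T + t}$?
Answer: $- \frac{6297262108}{61541432465877} \approx -0.00010233$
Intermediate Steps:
$B{\left(T,t \right)} = \frac{-80 + T}{T + t}$
$G = - \frac{98287}{11073}$ ($G = -6 + \frac{-21476 - 10373}{\left(3981 - 907\right) + 7999} = -6 - \frac{31849}{3074 + 7999} = -6 - \frac{31849}{11073} = - \frac{98287}{11073} \approx -8.8763$)
$\frac{G}{37737} + \frac{B{\left(-57,69 - 103 \right)}}{11329} = - \frac{98287}{11073 \cdot 37737} + \frac{\frac{1}{-57 + \left(69 - 103\right)} \left(-80 - 57\right)}{11329} = \left(- \frac{98287}{11073}\right) \frac{1}{37737} + \frac{1}{-57 - 34} \left(-137\right) \frac{1}{11329} = - \frac{14041}{59694543} + \frac{1}{-91} \left(-137\right) \frac{1}{11329} = - \frac{14041}{59694543} + \left(- \frac{1}{91}\right) \left(-137\right) \frac{1}{11329} = - \frac{14041}{59694543} + \frac{137}{91} \cdot \frac{1}{11329} = - \frac{14041}{59694543} + \frac{137}{1030939} = - \frac{6297262108}{61541432465877}$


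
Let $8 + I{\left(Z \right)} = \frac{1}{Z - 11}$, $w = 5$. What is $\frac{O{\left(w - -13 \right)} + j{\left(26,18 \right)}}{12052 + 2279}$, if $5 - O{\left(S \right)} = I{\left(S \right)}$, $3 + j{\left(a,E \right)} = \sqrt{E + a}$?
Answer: $\frac{23}{33439} + \frac{2 \sqrt{11}}{14331} \approx 0.0011507$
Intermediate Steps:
$I{\left(Z \right)} = -8 + \frac{1}{-11 + Z}$ ($I{\left(Z \right)} = -8 + \frac{1}{Z - 11} = -8 + \frac{1}{-11 + Z}$)
$j{\left(a,E \right)} = -3 + \sqrt{E + a}$
$O{\left(S \right)} = 5 - \frac{89 - 8 S}{-11 + S}$
$\frac{O{\left(w - -13 \right)} + j{\left(26,18 \right)}}{12052 + 2279} = \frac{\frac{-144 + 13 \left(5 - -13\right)}{-11 + \left(5 - -13\right)} - \left(3 - \sqrt{18 + 26}\right)}{12052 + 2279} = \frac{\frac{-144 + 13 \left(5 + 13\right)}{-11 + \left(5 + 13\right)} - \left(3 - \sqrt{44}\right)}{14331} = \left(\frac{-144 + 13 \cdot 18}{-11 + 18} - \left(3 - 2 \sqrt{11}\right)\right) \frac{1}{14331} = \left(\frac{-144 + 234}{7} - \left(3 - 2 \sqrt{11}\right)\right) \frac{1}{14331} = \left(\frac{1}{7} \cdot 90 - \left(3 - 2 \sqrt{11}\right)\right) \frac{1}{14331} = \left(\frac{90}{7} - \left(3 - 2 \sqrt{11}\right)\right) \frac{1}{14331} = \left(\frac{69}{7} + 2 \sqrt{11}\right) \frac{1}{14331} = \frac{23}{33439} + \frac{2 \sqrt{11}}{14331}$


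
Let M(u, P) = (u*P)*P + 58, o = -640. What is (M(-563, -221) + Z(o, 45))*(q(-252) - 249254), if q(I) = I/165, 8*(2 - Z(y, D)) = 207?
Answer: 1507856045958457/220 ≈ 6.8539e+12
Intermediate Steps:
Z(y, D) = -191/8 (Z(y, D) = 2 - 1/8*207 = 2 - 207/8 = -191/8)
q(I) = I/165 (q(I) = I*(1/165) = I/165)
M(u, P) = 58 + u*P**2 (M(u, P) = (P*u)*P + 58 = u*P**2 + 58 = 58 + u*P**2)
(M(-563, -221) + Z(o, 45))*(q(-252) - 249254) = ((58 - 563*(-221)**2) - 191/8)*((1/165)*(-252) - 249254) = ((58 - 563*48841) - 191/8)*(-84/55 - 249254) = ((58 - 27497483) - 191/8)*(-13709054/55) = (-27497425 - 191/8)*(-13709054/55) = -219979591/8*(-13709054/55) = 1507856045958457/220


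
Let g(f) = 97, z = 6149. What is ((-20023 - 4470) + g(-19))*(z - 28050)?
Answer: 534296796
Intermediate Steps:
((-20023 - 4470) + g(-19))*(z - 28050) = ((-20023 - 4470) + 97)*(6149 - 28050) = (-24493 + 97)*(-21901) = -24396*(-21901) = 534296796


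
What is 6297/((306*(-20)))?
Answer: -2099/2040 ≈ -1.0289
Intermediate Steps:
6297/((306*(-20))) = 6297/(-6120) = 6297*(-1/6120) = -2099/2040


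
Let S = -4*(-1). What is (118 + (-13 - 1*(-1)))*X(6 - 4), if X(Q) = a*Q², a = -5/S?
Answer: -530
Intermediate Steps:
S = 4
a = -5/4 ≈ -1.2500
X(Q) = -5*Q²/4
(118 + (-13 - 1*(-1)))*X(6 - 4) = (118 + (-13 - 1*(-1)))*(-5*(6 - 4)²/4) = (118 + (-13 + 1))*(-5/4*2²) = (118 - 12)*(-5/4*4) = 106*(-5) = -530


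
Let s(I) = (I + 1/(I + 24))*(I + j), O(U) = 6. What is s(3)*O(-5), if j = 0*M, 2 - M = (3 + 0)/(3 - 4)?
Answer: 164/3 ≈ 54.667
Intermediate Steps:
M = 5 (M = 2 - (3 + 0)/(3 - 4) = 2 - 3/(-1) = 2 - 3*(-1) = 2 - 1*(-3) = 2 + 3 = 5)
j = 0 (j = 0*5 = 0)
s(I) = I*(I + 1/(24 + I)) (s(I) = (I + 1/(I + 24))*(I + 0) = (I + 1/(24 + I))*I = I*(I + 1/(24 + I)))
s(3)*O(-5) = (3*(1 + 3² + 24*3)/(24 + 3))*6 = (3*(1 + 9 + 72)/27)*6 = (3*(1/27)*82)*6 = (82/9)*6 = 164/3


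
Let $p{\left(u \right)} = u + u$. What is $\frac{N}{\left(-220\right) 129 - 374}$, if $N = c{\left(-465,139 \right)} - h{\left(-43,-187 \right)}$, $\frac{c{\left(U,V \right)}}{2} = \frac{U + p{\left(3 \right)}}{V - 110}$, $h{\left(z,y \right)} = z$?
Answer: $- \frac{329}{833866} \approx -0.00039455$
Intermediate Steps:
$p{\left(u \right)} = 2 u$
$c{\left(U,V \right)} = \frac{2 \left(6 + U\right)}{-110 + V}$ ($c{\left(U,V \right)} = 2 \frac{U + 2 \cdot 3}{V - 110} = 2 \frac{U + 6}{-110 + V} = 2 \frac{6 + U}{-110 + V} = \frac{2 \left(6 + U\right)}{-110 + V}$)
$N = \frac{329}{29}$ ($N = \frac{2 \left(6 - 465\right)}{-110 + 139} - -43 = 2 \cdot \frac{1}{29} \left(-459\right) + 43 = - \frac{918}{29} + 43 = \frac{329}{29} \approx 11.345$)
$\frac{N}{\left(-220\right) 129 - 374} = \frac{329}{29 \left(\left(-220\right) 129 - 374\right)} = \frac{329}{29 \left(-28380 - 374\right)} = \frac{329}{29 \left(-28754\right)} = \frac{329}{29} \left(- \frac{1}{28754}\right) = - \frac{329}{833866}$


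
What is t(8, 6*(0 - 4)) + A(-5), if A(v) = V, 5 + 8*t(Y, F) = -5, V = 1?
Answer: -¼ ≈ -0.25000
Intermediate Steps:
t(Y, F) = -5/4 (t(Y, F) = -5/8 + (⅛)*(-5) = -5/8 - 5/8 = -5/4)
A(v) = 1
t(8, 6*(0 - 4)) + A(-5) = -5/4 + 1 = -¼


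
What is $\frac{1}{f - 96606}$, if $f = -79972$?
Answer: $- \frac{1}{176578} \approx -5.6632 \cdot 10^{-6}$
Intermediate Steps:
$\frac{1}{f - 96606} = \frac{1}{-79972 - 96606} = \frac{1}{-176578} = - \frac{1}{176578}$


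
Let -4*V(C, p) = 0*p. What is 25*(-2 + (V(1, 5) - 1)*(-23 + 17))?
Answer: 100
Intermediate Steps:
V(C, p) = 0 (V(C, p) = -0*p = -¼*0 = 0)
25*(-2 + (V(1, 5) - 1)*(-23 + 17)) = 25*(-2 + (0 - 1)*(-23 + 17)) = 25*(-2 - 1*(-6)) = 25*(-2 + 6) = 25*4 = 100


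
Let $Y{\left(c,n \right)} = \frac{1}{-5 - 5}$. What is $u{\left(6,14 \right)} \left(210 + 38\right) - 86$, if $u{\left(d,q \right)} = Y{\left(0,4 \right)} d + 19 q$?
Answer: $\frac{328666}{5} \approx 65733.0$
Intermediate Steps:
$Y{\left(c,n \right)} = - \frac{1}{10}$ ($Y{\left(c,n \right)} = \frac{1}{-10} = - \frac{1}{10}$)
$u{\left(d,q \right)} = 19 q - \frac{d}{10}$ ($u{\left(d,q \right)} = - \frac{d}{10} + 19 q = 19 q - \frac{d}{10}$)
$u{\left(6,14 \right)} \left(210 + 38\right) - 86 = \left(19 \cdot 14 - \frac{3}{5}\right) \left(210 + 38\right) - 86 = \left(266 - \frac{3}{5}\right) 248 - 86 = \frac{1327}{5} \cdot 248 - 86 = \frac{329096}{5} - 86 = \frac{328666}{5}$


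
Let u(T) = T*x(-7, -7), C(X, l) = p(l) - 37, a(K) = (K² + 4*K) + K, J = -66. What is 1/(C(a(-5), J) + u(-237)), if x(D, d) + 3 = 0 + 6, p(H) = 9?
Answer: -1/739 ≈ -0.0013532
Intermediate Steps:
x(D, d) = 3 (x(D, d) = -3 + (0 + 6) = -3 + 6 = 3)
a(K) = K² + 5*K
C(X, l) = -28 (C(X, l) = 9 - 37 = -28)
u(T) = 3*T (u(T) = T*3 = 3*T)
1/(C(a(-5), J) + u(-237)) = 1/(-28 + 3*(-237)) = 1/(-28 - 711) = 1/(-739) = -1/739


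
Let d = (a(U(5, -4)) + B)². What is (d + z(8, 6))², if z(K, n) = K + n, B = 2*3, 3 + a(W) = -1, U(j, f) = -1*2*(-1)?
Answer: 324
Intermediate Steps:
U(j, f) = 2 (U(j, f) = -2*(-1) = 2)
a(W) = -4 (a(W) = -3 - 1 = -4)
B = 6
d = 4 (d = (-4 + 6)² = 2² = 4)
(d + z(8, 6))² = (4 + (8 + 6))² = (4 + 14)² = 18² = 324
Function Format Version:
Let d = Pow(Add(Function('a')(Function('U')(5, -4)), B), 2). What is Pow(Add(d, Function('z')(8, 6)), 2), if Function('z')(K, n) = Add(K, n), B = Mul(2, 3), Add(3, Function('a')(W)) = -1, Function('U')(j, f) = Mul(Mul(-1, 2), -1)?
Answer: 324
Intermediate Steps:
Function('U')(j, f) = 2 (Function('U')(j, f) = Mul(-2, -1) = 2)
Function('a')(W) = -4 (Function('a')(W) = Add(-3, -1) = -4)
B = 6
d = 4 (d = Pow(Add(-4, 6), 2) = Pow(2, 2) = 4)
Pow(Add(d, Function('z')(8, 6)), 2) = Pow(Add(4, Add(8, 6)), 2) = Pow(Add(4, 14), 2) = Pow(18, 2) = 324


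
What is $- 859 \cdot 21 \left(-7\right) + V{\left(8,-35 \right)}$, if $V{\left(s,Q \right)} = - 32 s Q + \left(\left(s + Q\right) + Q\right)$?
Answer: $135171$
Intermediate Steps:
$V{\left(s,Q \right)} = s + 2 Q - 32 Q s$ ($V{\left(s,Q \right)} = - 32 Q s + \left(\left(Q + s\right) + Q\right) = - 32 Q s + \left(s + 2 Q\right) = s + 2 Q - 32 Q s$)
$- 859 \cdot 21 \left(-7\right) + V{\left(8,-35 \right)} = - 859 \cdot 21 \left(-7\right) + \left(8 + 2 \left(-35\right) - \left(-1120\right) 8\right) = \left(-859\right) \left(-147\right) + \left(8 - 70 + 8960\right) = 126273 + 8898 = 135171$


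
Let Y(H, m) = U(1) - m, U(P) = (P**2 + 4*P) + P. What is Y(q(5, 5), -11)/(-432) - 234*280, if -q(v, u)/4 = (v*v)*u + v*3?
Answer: -28304657/432 ≈ -65520.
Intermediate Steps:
q(v, u) = -12*v - 4*u*v**2 (q(v, u) = -4*((v*v)*u + v*3) = -4*(v**2*u + 3*v) = -4*(u*v**2 + 3*v) = -4*(3*v + u*v**2) = -12*v - 4*u*v**2)
U(P) = P**2 + 5*P
Y(H, m) = 6 - m (Y(H, m) = 1*(5 + 1) - m = 1*6 - m = 6 - m)
Y(q(5, 5), -11)/(-432) - 234*280 = (6 - 1*(-11))/(-432) - 234*280 = (6 + 11)*(-1/432) - 65520 = 17*(-1/432) - 65520 = -17/432 - 65520 = -28304657/432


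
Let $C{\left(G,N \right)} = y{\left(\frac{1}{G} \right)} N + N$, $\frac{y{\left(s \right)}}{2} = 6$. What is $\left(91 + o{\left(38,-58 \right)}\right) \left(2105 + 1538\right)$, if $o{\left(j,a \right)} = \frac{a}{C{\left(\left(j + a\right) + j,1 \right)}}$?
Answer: $\frac{4098375}{13} \approx 3.1526 \cdot 10^{5}$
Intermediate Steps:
$y{\left(s \right)} = 12$ ($y{\left(s \right)} = 2 \cdot 6 = 12$)
$C{\left(G,N \right)} = 13 N$ ($C{\left(G,N \right)} = 12 N + N = 13 N$)
$o{\left(j,a \right)} = \frac{a}{13}$ ($o{\left(j,a \right)} = \frac{a}{13 \cdot 1} = \frac{a}{13}$)
$\left(91 + o{\left(38,-58 \right)}\right) \left(2105 + 1538\right) = \left(91 + \frac{1}{13} \left(-58\right)\right) \left(2105 + 1538\right) = \left(91 - \frac{58}{13}\right) 3643 = \frac{1125}{13} \cdot 3643 = \frac{4098375}{13}$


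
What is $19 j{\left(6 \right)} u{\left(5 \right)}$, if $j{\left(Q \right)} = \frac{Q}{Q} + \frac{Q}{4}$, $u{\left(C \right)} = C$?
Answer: $\frac{475}{2} \approx 237.5$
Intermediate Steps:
$j{\left(Q \right)} = 1 + \frac{Q}{4}$ ($j{\left(Q \right)} = 1 + Q \frac{1}{4} = 1 + \frac{Q}{4}$)
$19 j{\left(6 \right)} u{\left(5 \right)} = 19 \left(1 + \frac{1}{4} \cdot 6\right) 5 = 19 \left(1 + \frac{3}{2}\right) 5 = 19 \cdot \frac{5}{2} \cdot 5 = \frac{95}{2} \cdot 5 = \frac{475}{2}$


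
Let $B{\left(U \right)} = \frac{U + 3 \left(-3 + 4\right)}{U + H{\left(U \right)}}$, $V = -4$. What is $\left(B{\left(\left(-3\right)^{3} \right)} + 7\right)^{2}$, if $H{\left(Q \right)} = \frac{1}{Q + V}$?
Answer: $\frac{10923025}{175561} \approx 62.218$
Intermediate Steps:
$H{\left(Q \right)} = \frac{1}{-4 + Q}$ ($H{\left(Q \right)} = \frac{1}{Q - 4} = \frac{1}{-4 + Q}$)
$B{\left(U \right)} = \frac{3 + U}{U + \frac{1}{-4 + U}}$ ($B{\left(U \right)} = \frac{U + 3 \left(-3 + 4\right)}{U + \frac{1}{-4 + U}} = \frac{U + 3 \cdot 1}{U + \frac{1}{-4 + U}} = \frac{U + 3}{U + \frac{1}{-4 + U}} = \frac{3 + U}{U + \frac{1}{-4 + U}}$)
$\left(B{\left(\left(-3\right)^{3} \right)} + 7\right)^{2} = \left(\frac{\left(-4 + \left(-3\right)^{3}\right) \left(3 + \left(-3\right)^{3}\right)}{1 + \left(-3\right)^{3} \left(-4 + \left(-3\right)^{3}\right)} + 7\right)^{2} = \left(\frac{\left(-4 - 27\right) \left(3 - 27\right)}{1 - 27 \left(-4 - 27\right)} + 7\right)^{2} = \left(\frac{1}{1 - -837} \left(-31\right) \left(-24\right) + 7\right)^{2} = \left(\frac{1}{1 + 837} \left(-31\right) \left(-24\right) + 7\right)^{2} = \left(\frac{1}{838} \left(-31\right) \left(-24\right) + 7\right)^{2} = \left(\frac{372}{419} + 7\right)^{2} = \left(\frac{3305}{419}\right)^{2} = \frac{10923025}{175561}$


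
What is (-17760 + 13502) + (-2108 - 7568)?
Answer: -13934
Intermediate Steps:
(-17760 + 13502) + (-2108 - 7568) = -4258 - 9676 = -13934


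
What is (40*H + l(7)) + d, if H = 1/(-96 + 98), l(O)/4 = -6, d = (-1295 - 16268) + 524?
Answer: -17043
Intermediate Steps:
d = -17039 (d = -17563 + 524 = -17039)
l(O) = -24 (l(O) = 4*(-6) = -24)
H = 1/2 ≈ 0.50000
(40*H + l(7)) + d = (40*(1/2) - 24) - 17039 = (20 - 24) - 17039 = -4 - 17039 = -17043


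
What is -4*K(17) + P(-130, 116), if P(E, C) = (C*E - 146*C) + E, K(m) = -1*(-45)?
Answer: -32326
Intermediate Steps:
K(m) = 45
P(E, C) = E - 146*C + C*E (P(E, C) = (-146*C + C*E) + E = E - 146*C + C*E)
-4*K(17) + P(-130, 116) = -4*45 + (-130 - 146*116 + 116*(-130)) = -180 + (-130 - 16936 - 15080) = -180 - 32146 = -32326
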